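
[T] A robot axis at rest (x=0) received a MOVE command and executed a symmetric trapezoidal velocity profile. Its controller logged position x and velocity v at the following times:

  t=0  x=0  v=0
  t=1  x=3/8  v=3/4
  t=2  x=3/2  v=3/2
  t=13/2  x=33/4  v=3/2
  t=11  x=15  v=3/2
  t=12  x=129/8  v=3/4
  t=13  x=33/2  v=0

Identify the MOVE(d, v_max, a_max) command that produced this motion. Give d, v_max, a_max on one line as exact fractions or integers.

d=33/2 v_max=3/2 a_max=3/4

final state: t=13, x=33/2, v=0 → d = 33/2
a_max = (3/4−0)/(1−0) = 3/4
max v = 3/2 over t∈[2,11] → v_max = 3/2
check: 3/2·(2+9) = 33/2 ✓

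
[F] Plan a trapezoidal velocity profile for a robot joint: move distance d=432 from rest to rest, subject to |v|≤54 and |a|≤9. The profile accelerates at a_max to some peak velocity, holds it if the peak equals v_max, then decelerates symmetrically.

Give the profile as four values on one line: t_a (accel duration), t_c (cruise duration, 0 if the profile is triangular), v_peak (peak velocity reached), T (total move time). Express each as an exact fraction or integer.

t_a=6 t_c=2 v_peak=54 T=14

(v_max)²/a_max = 54²/9 = 324
432 ≥ 324 so v_max reached
t_a = 54/9 = 6; v_peak = 54
d_cruise = 432 − 324 = 108; t_c = 108/54 = 2
T = 2·6 + 2 = 14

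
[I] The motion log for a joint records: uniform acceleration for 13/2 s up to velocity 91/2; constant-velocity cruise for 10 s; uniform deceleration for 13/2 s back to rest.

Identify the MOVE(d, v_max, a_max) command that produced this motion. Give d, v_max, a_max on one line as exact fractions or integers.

a_max = (91/2)/(13/2) = 7
d_a = ½·91/2·13/2 = 1183/8; d_c = 91/2·10 = 455
d = 2·1183/8 + 455 = 3003/4
t_c = 10 > 0 so v_max = 91/2

d=3003/4 v_max=91/2 a_max=7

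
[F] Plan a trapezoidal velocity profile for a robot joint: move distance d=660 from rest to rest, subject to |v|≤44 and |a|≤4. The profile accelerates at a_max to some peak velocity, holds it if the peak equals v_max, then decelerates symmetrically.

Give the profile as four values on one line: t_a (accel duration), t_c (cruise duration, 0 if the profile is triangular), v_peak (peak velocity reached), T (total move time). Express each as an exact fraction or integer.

t_a=11 t_c=4 v_peak=44 T=26

vₘ²/aₘ = 44²/4 = 484
660 ≥ 484 ⇒ cruise phase
t_a = 44/4 = 11; v_peak = 44
d_cruise = 660 − 484 = 176; t_c = 176/44 = 4
T = 2·11 + 4 = 26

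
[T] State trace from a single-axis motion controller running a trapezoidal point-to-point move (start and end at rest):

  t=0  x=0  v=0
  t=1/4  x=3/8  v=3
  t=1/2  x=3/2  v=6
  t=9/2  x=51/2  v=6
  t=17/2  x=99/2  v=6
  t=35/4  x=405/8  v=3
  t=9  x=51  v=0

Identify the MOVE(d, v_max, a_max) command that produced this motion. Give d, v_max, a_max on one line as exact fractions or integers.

d=51 v_max=6 a_max=12

final state: t=9, x=51, v=0 → d = 51
a_max = (3−0)/(1/4−0) = 12
max v = 6 over t∈[1/2,17/2] → v_max = 6
check: 6·(1/2+8) = 51 ✓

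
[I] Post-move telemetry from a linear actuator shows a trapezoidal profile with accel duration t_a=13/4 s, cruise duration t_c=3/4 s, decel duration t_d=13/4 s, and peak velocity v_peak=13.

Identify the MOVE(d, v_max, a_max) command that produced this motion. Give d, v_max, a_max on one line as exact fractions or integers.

d=52 v_max=13 a_max=4

a_max = 13/(13/4) = 4
d_a = ½·13·13/4 = 169/8; d_c = 13·3/4 = 39/4
d = 2·169/8 + 39/4 = 52
t_c = 3/4 > 0 ⇒ limit active, v_max = 13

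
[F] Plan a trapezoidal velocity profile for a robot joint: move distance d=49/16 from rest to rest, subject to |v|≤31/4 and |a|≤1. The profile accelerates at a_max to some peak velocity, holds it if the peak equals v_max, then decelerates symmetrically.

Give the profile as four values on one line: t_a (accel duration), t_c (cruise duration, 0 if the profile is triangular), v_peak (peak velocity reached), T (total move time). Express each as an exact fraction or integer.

t_a=7/4 t_c=0 v_peak=7/4 T=7/2

(v_max)²/a_max = (31/4)²/1 = 961/16
49/16 < 961/16 ⇒ no cruise
v_peak = √(49/16·1) = √(49/16) = 7/4
t_a = (7/4)/1 = 7/4; t_c = 0
T = 2·7/4 = 7/2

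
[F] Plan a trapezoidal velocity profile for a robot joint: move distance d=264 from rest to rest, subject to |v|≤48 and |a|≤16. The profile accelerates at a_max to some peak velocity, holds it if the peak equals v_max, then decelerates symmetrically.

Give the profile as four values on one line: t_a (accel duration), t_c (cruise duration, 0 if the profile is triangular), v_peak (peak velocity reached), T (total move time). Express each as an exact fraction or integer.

t_a=3 t_c=5/2 v_peak=48 T=17/2

vₘ²/aₘ = 48²/16 = 144
264 ≥ 144 ⇒ cruise phase
t_a = 48/16 = 3; v_peak = 48
d_cruise = 264 − 144 = 120; t_c = 120/48 = 5/2
T = 2·3 + 5/2 = 17/2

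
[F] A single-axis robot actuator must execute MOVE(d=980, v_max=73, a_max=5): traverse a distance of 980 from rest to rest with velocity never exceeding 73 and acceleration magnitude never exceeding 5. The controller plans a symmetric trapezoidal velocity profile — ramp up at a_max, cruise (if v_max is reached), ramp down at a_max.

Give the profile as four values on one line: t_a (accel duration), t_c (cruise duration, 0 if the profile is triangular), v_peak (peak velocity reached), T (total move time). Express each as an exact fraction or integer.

t_a=14 t_c=0 v_peak=70 T=28

vₘ²/aₘ = 73²/5 = 5329/5
980 < 5329/5 so t_c = 0
v_peak = √(980·5) = √4900 = 70
t_a = 70/5 = 14; t_c = 0
T = 2·14 = 28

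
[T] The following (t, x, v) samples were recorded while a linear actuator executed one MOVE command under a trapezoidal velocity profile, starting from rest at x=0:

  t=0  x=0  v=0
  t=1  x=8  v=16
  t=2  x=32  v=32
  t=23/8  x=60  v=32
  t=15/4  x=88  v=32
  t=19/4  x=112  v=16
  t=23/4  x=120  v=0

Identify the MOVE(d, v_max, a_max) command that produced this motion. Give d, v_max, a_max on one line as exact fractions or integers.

d=120 v_max=32 a_max=16

final state: t=23/4, x=120, v=0 → d = 120
a_max = (16−0)/(1−0) = 16
max v = 32 over t∈[2,15/4] → v_max = 32
check: 32·(2+7/4) = 120 ✓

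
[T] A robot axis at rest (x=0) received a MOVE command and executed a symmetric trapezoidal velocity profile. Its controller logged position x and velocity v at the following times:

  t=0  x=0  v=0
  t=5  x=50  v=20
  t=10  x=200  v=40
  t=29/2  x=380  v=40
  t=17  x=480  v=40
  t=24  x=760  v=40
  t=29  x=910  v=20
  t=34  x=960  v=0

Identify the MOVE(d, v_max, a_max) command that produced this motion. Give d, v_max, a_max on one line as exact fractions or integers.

final state: t=34, x=960, v=0 → d = 960
a_max = (20−0)/(5−0) = 4
max v = 40 over t∈[10,24] → v_max = 40
check: 40·(10+14) = 960 ✓

d=960 v_max=40 a_max=4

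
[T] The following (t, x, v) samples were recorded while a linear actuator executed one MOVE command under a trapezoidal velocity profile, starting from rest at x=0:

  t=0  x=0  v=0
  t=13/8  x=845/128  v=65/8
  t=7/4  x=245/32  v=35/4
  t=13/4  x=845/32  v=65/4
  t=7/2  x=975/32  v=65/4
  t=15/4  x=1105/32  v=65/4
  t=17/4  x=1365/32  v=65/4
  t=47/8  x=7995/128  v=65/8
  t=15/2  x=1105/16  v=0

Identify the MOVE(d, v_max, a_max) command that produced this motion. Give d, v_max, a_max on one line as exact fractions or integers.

d=1105/16 v_max=65/4 a_max=5

final state: t=15/2, x=1105/16, v=0 → d = 1105/16
a_max = (65/8−0)/(13/8−0) = 5
max v = 65/4 over t∈[13/4,17/4] → v_max = 65/4
check: 65/4·(13/4+1) = 1105/16 ✓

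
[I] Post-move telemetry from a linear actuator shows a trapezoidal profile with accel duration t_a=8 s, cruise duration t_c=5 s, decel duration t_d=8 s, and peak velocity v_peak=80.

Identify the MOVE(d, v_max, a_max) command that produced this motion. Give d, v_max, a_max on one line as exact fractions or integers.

a_max = 80/8 = 10
d_a = ½·80·8 = 320; d_c = 80·5 = 400
d = 2·320 + 400 = 1040
t_c = 5 > 0 → v_max = v_peak = 80

d=1040 v_max=80 a_max=10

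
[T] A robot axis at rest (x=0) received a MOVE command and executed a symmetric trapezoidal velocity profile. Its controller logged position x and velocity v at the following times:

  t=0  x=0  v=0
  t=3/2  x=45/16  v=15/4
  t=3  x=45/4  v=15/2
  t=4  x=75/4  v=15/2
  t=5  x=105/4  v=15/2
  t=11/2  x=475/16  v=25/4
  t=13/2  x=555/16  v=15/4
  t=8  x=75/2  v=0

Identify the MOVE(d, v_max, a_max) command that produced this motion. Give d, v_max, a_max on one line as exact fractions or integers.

d=75/2 v_max=15/2 a_max=5/2

final state: t=8, x=75/2, v=0 → d = 75/2
a_max = (15/4−0)/(3/2−0) = 5/2
max v = 15/2 over t∈[3,5] → v_max = 15/2
check: 15/2·(3+2) = 75/2 ✓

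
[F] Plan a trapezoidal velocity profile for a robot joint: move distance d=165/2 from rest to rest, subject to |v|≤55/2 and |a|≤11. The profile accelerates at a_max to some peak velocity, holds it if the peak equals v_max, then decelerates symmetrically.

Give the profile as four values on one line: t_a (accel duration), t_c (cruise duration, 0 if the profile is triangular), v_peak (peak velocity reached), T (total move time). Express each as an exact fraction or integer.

(v_max)²/a_max = (55/2)²/11 = 275/4
165/2 ≥ 275/4 → trapezoidal
t_a = (55/2)/11 = 5/2; v_peak = 55/2
d_cruise = 165/2 − 275/4 = 55/4; t_c = (55/4)/(55/2) = 1/2
T = 2·5/2 + 1/2 = 11/2

t_a=5/2 t_c=1/2 v_peak=55/2 T=11/2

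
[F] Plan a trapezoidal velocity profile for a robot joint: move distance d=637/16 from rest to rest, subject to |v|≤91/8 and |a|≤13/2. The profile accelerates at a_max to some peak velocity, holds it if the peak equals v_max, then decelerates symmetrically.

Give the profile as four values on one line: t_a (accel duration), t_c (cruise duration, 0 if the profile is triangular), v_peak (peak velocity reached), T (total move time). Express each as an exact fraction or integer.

t_a=7/4 t_c=7/4 v_peak=91/8 T=21/4

v_max²/a_max = (91/8)²/(13/2) = 637/32
637/16 ≥ 637/32 so v_max reached
t_a = (91/8)/(13/2) = 7/4; v_peak = 91/8
d_cruise = 637/16 − 637/32 = 637/32; t_c = (637/32)/(91/8) = 7/4
T = 2·7/4 + 7/4 = 21/4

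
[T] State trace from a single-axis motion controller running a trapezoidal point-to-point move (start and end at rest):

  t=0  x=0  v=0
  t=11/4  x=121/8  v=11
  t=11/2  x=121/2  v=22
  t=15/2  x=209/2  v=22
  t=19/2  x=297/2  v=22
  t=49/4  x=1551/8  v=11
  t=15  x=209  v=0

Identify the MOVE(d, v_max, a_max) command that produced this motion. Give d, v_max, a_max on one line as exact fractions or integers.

final state: t=15, x=209, v=0 → d = 209
a_max = (11−0)/(11/4−0) = 4
max v = 22 over t∈[11/2,19/2] → v_max = 22
check: 22·(11/2+4) = 209 ✓

d=209 v_max=22 a_max=4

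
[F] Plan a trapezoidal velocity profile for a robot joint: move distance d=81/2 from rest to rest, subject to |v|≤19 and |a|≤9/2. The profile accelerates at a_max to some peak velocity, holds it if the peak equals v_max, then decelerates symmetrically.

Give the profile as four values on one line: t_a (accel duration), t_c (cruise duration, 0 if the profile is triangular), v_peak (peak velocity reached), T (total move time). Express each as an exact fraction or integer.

t_a=3 t_c=0 v_peak=27/2 T=6

v_max²/a_max = 19²/(9/2) = 722/9
81/2 < 722/9 so t_c = 0
v_peak = √(81/2·9/2) = √(729/4) = 27/2
t_a = (27/2)/(9/2) = 3; t_c = 0
T = 2·3 = 6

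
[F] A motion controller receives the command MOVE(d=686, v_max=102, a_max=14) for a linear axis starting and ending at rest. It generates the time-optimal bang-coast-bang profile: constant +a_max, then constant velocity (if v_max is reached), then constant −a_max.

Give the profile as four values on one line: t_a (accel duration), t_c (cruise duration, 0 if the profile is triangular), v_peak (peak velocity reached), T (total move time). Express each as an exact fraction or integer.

t_a=7 t_c=0 v_peak=98 T=14

vₘ²/aₘ = 102²/14 = 5202/7
686 < 5202/7 ⇒ no cruise
v_peak = √(686·14) = √9604 = 98
t_a = 98/14 = 7; t_c = 0
T = 2·7 = 14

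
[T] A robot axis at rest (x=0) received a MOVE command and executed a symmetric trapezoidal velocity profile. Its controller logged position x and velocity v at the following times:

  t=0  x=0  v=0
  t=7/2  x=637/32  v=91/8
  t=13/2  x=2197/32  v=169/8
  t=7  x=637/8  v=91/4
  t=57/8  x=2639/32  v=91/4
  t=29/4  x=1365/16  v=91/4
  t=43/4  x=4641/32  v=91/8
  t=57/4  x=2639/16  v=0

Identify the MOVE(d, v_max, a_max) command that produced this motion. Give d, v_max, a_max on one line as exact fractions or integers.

d=2639/16 v_max=91/4 a_max=13/4

final state: t=57/4, x=2639/16, v=0 → d = 2639/16
a_max = (91/8−0)/(7/2−0) = 13/4
max v = 91/4 over t∈[7,29/4] → v_max = 91/4
check: 91/4·(7+1/4) = 2639/16 ✓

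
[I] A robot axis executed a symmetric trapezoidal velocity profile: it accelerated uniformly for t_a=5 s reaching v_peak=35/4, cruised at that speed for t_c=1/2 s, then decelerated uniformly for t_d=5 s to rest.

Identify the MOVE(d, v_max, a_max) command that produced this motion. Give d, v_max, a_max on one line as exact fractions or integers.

a_max = (35/4)/5 = 7/4
d_a = ½·35/4·5 = 175/8; d_c = 35/4·1/2 = 35/8
d = 2·175/8 + 35/8 = 385/8
t_c = 1/2 > 0 → v_max = v_peak = 35/4

d=385/8 v_max=35/4 a_max=7/4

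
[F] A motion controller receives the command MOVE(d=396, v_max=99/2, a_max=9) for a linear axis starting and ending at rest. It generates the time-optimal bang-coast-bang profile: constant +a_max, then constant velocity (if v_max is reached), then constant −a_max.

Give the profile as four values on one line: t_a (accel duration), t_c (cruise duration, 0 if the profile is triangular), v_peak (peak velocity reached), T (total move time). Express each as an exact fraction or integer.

t_a=11/2 t_c=5/2 v_peak=99/2 T=27/2

vₘ²/aₘ = (99/2)²/9 = 1089/4
396 ≥ 1089/4 → trapezoidal
t_a = (99/2)/9 = 11/2; v_peak = 99/2
d_cruise = 396 − 1089/4 = 495/4; t_c = (495/4)/(99/2) = 5/2
T = 2·11/2 + 5/2 = 27/2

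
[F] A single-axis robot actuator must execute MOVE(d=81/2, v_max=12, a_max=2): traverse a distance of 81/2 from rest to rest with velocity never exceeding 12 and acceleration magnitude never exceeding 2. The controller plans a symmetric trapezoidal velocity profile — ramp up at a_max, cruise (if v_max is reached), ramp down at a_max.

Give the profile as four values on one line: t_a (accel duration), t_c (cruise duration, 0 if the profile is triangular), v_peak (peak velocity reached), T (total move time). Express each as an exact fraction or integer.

t_a=9/2 t_c=0 v_peak=9 T=9

v_max²/a_max = 12²/2 = 72
81/2 < 72 → triangular
v_peak = √(81/2·2) = √81 = 9
t_a = 9/2; t_c = 0
T = 2·9/2 = 9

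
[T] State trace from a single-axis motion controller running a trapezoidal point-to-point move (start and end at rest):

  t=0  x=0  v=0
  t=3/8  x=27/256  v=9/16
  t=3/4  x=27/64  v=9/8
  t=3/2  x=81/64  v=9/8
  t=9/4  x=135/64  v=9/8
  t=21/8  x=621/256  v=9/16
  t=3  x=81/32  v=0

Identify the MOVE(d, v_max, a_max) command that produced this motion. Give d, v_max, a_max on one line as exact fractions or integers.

d=81/32 v_max=9/8 a_max=3/2

final state: t=3, x=81/32, v=0 → d = 81/32
a_max = (9/16−0)/(3/8−0) = 3/2
max v = 9/8 over t∈[3/4,9/4] → v_max = 9/8
check: 9/8·(3/4+3/2) = 81/32 ✓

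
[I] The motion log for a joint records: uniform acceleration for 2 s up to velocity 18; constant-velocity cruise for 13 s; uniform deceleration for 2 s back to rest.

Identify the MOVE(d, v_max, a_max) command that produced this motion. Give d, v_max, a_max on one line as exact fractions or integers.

d=270 v_max=18 a_max=9

a_max = 18/2 = 9
d_a = ½·18·2 = 18; d_c = 18·13 = 234
d = 2·18 + 234 = 270
t_c = 13 > 0 so v_max = 18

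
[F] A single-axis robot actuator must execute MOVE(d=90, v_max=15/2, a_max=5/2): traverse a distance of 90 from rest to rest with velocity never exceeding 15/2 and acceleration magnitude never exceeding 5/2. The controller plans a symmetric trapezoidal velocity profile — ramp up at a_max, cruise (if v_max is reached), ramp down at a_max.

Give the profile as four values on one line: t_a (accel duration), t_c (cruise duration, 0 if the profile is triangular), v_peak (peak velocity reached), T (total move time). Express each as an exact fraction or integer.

(v_max)²/a_max = (15/2)²/(5/2) = 45/2
90 ≥ 45/2 so v_max reached
t_a = (15/2)/(5/2) = 3; v_peak = 15/2
d_cruise = 90 − 45/2 = 135/2; t_c = (135/2)/(15/2) = 9
T = 2·3 + 9 = 15

t_a=3 t_c=9 v_peak=15/2 T=15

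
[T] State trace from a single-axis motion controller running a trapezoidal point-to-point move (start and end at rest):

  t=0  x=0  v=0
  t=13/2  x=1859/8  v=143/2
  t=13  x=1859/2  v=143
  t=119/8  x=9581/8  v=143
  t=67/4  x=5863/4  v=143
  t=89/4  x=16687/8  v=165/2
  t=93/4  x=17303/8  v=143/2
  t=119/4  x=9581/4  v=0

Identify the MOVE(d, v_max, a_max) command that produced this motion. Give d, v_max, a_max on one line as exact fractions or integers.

d=9581/4 v_max=143 a_max=11

final state: t=119/4, x=9581/4, v=0 → d = 9581/4
a_max = (143/2−0)/(13/2−0) = 11
max v = 143 over t∈[13,67/4] → v_max = 143
check: 143·(13+15/4) = 9581/4 ✓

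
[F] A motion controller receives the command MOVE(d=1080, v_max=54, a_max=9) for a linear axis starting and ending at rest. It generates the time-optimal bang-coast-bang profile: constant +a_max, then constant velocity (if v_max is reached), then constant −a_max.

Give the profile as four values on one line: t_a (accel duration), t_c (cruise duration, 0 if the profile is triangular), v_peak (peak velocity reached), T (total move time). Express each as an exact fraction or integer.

vₘ²/aₘ = 54²/9 = 324
1080 ≥ 324 so v_max reached
t_a = 54/9 = 6; v_peak = 54
d_cruise = 1080 − 324 = 756; t_c = 756/54 = 14
T = 2·6 + 14 = 26

t_a=6 t_c=14 v_peak=54 T=26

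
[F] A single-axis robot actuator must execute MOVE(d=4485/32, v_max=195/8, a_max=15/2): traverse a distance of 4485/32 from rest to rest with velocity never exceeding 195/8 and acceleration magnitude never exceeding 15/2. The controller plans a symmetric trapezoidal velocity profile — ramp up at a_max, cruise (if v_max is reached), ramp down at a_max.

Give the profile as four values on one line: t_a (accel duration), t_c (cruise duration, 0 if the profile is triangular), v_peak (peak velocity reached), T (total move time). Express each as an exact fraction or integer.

t_a=13/4 t_c=5/2 v_peak=195/8 T=9

v_max²/a_max = (195/8)²/(15/2) = 2535/32
4485/32 ≥ 2535/32 ⇒ cruise phase
t_a = (195/8)/(15/2) = 13/4; v_peak = 195/8
d_cruise = 4485/32 − 2535/32 = 975/16; t_c = (975/16)/(195/8) = 5/2
T = 2·13/4 + 5/2 = 9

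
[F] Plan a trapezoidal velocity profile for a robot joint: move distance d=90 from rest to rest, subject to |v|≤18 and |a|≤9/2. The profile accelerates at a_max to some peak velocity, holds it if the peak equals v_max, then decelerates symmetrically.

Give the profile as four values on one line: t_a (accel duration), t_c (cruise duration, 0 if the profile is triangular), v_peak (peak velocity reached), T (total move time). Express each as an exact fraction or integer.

t_a=4 t_c=1 v_peak=18 T=9

v_max²/a_max = 18²/(9/2) = 72
90 ≥ 72 ⇒ cruise phase
t_a = 18/(9/2) = 4; v_peak = 18
d_cruise = 90 − 72 = 18; t_c = 18/18 = 1
T = 2·4 + 1 = 9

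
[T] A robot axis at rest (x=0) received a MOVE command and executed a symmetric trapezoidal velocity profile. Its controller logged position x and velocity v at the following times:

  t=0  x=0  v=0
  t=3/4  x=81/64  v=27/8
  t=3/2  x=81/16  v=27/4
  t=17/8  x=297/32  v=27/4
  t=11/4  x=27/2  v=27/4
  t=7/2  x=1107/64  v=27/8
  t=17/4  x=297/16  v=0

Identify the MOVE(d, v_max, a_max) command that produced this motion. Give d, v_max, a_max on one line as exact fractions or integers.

final state: t=17/4, x=297/16, v=0 → d = 297/16
a_max = (27/8−0)/(3/4−0) = 9/2
max v = 27/4 over t∈[3/2,11/4] → v_max = 27/4
check: 27/4·(3/2+5/4) = 297/16 ✓

d=297/16 v_max=27/4 a_max=9/2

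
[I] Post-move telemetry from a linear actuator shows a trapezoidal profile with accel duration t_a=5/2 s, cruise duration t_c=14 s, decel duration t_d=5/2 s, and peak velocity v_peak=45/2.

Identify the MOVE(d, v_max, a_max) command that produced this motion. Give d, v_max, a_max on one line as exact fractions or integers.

d=1485/4 v_max=45/2 a_max=9

a_max = (45/2)/(5/2) = 9
d_a = ½·45/2·5/2 = 225/8; d_c = 45/2·14 = 315
d = 2·225/8 + 315 = 1485/4
t_c = 14 > 0 ⇒ limit active, v_max = 45/2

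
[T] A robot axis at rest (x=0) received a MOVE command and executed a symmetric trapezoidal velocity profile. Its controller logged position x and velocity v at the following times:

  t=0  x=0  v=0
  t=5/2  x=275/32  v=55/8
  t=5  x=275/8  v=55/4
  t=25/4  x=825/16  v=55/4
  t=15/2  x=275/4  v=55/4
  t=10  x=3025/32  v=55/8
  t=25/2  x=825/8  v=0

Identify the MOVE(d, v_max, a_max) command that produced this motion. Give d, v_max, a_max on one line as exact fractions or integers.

final state: t=25/2, x=825/8, v=0 → d = 825/8
a_max = (55/8−0)/(5/2−0) = 11/4
max v = 55/4 over t∈[5,15/2] → v_max = 55/4
check: 55/4·(5+5/2) = 825/8 ✓

d=825/8 v_max=55/4 a_max=11/4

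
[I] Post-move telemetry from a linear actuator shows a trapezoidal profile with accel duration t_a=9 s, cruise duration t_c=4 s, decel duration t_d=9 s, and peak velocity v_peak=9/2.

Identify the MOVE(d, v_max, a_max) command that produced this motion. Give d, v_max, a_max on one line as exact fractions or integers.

a_max = (9/2)/9 = 1/2
d_a = ½·9/2·9 = 81/4; d_c = 9/2·4 = 18
d = 2·81/4 + 18 = 117/2
t_c = 4 > 0 → v_max = v_peak = 9/2

d=117/2 v_max=9/2 a_max=1/2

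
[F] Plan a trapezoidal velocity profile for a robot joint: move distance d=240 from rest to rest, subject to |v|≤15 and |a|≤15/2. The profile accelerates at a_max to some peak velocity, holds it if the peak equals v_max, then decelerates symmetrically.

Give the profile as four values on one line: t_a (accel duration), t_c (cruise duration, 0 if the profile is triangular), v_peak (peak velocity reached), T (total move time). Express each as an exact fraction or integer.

t_a=2 t_c=14 v_peak=15 T=18

(v_max)²/a_max = 15²/(15/2) = 30
240 ≥ 30 so v_max reached
t_a = 15/(15/2) = 2; v_peak = 15
d_cruise = 240 − 30 = 210; t_c = 210/15 = 14
T = 2·2 + 14 = 18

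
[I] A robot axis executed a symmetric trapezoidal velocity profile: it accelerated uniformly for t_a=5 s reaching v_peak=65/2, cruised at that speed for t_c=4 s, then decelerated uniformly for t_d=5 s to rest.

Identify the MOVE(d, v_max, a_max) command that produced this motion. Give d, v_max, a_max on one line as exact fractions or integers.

a_max = (65/2)/5 = 13/2
d_a = ½·65/2·5 = 325/4; d_c = 65/2·4 = 130
d = 2·325/4 + 130 = 585/2
t_c = 4 > 0 so v_max = 65/2

d=585/2 v_max=65/2 a_max=13/2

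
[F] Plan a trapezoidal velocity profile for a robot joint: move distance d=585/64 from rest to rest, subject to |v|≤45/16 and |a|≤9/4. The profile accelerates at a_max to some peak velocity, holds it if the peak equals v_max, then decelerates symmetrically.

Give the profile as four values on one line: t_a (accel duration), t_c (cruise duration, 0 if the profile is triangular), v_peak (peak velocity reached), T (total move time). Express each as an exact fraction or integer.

t_a=5/4 t_c=2 v_peak=45/16 T=9/2

v_max²/a_max = (45/16)²/(9/4) = 225/64
585/64 ≥ 225/64 → trapezoidal
t_a = (45/16)/(9/4) = 5/4; v_peak = 45/16
d_cruise = 585/64 − 225/64 = 45/8; t_c = (45/8)/(45/16) = 2
T = 2·5/4 + 2 = 9/2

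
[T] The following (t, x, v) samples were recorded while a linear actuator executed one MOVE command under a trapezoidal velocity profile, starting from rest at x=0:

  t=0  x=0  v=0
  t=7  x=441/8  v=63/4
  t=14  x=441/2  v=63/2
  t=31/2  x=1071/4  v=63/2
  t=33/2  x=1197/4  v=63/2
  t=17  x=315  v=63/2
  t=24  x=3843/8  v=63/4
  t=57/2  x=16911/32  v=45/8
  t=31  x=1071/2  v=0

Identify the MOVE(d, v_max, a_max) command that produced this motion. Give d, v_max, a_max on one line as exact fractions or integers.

final state: t=31, x=1071/2, v=0 → d = 1071/2
a_max = (63/4−0)/(7−0) = 9/4
max v = 63/2 over t∈[14,17] → v_max = 63/2
check: 63/2·(14+3) = 1071/2 ✓

d=1071/2 v_max=63/2 a_max=9/4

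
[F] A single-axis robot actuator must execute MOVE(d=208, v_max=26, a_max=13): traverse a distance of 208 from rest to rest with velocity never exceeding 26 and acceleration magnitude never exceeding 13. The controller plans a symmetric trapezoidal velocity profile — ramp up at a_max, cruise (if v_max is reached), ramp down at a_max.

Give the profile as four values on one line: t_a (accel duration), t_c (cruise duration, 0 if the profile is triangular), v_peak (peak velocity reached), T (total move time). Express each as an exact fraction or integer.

t_a=2 t_c=6 v_peak=26 T=10

vₘ²/aₘ = 26²/13 = 52
208 ≥ 52 so v_max reached
t_a = 26/13 = 2; v_peak = 26
d_cruise = 208 − 52 = 156; t_c = 156/26 = 6
T = 2·2 + 6 = 10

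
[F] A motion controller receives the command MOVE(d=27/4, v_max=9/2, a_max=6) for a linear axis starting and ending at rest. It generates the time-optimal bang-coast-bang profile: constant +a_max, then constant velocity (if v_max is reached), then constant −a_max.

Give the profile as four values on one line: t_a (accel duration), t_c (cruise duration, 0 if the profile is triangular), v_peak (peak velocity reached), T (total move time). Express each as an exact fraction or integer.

t_a=3/4 t_c=3/4 v_peak=9/2 T=9/4

(v_max)²/a_max = (9/2)²/6 = 27/8
27/4 ≥ 27/8 → trapezoidal
t_a = (9/2)/6 = 3/4; v_peak = 9/2
d_cruise = 27/4 − 27/8 = 27/8; t_c = (27/8)/(9/2) = 3/4
T = 2·3/4 + 3/4 = 9/4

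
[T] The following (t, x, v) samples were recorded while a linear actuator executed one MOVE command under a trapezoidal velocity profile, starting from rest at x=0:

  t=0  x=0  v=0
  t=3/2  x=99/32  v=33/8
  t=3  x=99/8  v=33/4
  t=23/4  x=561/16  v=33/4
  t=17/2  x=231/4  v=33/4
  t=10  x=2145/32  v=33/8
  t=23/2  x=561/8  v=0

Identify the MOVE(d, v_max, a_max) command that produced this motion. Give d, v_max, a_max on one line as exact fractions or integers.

d=561/8 v_max=33/4 a_max=11/4

final state: t=23/2, x=561/8, v=0 → d = 561/8
a_max = (33/8−0)/(3/2−0) = 11/4
max v = 33/4 over t∈[3,17/2] → v_max = 33/4
check: 33/4·(3+11/2) = 561/8 ✓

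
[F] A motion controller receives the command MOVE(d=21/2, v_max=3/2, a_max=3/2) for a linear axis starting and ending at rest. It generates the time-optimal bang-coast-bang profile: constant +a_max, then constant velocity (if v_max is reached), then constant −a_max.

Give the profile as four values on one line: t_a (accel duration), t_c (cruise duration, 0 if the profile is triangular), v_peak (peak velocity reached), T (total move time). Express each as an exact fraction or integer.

t_a=1 t_c=6 v_peak=3/2 T=8

(v_max)²/a_max = (3/2)²/(3/2) = 3/2
21/2 ≥ 3/2 → trapezoidal
t_a = (3/2)/(3/2) = 1; v_peak = 3/2
d_cruise = 21/2 − 3/2 = 9; t_c = 9/(3/2) = 6
T = 2·1 + 6 = 8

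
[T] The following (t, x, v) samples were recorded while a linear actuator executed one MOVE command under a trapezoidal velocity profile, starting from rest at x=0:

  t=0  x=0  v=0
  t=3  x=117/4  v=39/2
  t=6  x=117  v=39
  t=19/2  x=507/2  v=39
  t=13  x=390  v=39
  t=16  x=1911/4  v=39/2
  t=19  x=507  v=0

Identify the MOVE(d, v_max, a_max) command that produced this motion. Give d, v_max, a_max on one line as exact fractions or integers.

final state: t=19, x=507, v=0 → d = 507
a_max = (39/2−0)/(3−0) = 13/2
max v = 39 over t∈[6,13] → v_max = 39
check: 39·(6+7) = 507 ✓

d=507 v_max=39 a_max=13/2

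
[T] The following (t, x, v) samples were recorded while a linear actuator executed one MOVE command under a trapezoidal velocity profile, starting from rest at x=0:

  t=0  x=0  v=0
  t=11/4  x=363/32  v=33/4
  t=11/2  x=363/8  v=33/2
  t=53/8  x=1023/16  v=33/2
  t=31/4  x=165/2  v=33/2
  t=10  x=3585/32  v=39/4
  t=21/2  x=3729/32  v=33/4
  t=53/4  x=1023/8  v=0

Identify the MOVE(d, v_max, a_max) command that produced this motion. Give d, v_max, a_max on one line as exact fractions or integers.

final state: t=53/4, x=1023/8, v=0 → d = 1023/8
a_max = (33/4−0)/(11/4−0) = 3
max v = 33/2 over t∈[11/2,31/4] → v_max = 33/2
check: 33/2·(11/2+9/4) = 1023/8 ✓

d=1023/8 v_max=33/2 a_max=3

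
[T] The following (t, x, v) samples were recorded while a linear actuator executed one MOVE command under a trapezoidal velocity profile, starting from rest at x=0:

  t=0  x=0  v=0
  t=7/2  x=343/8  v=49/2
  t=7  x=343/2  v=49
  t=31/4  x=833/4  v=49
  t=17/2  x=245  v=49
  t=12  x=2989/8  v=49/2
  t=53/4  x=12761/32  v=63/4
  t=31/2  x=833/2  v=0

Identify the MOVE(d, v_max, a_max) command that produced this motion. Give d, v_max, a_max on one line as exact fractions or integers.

final state: t=31/2, x=833/2, v=0 → d = 833/2
a_max = (49/2−0)/(7/2−0) = 7
max v = 49 over t∈[7,17/2] → v_max = 49
check: 49·(7+3/2) = 833/2 ✓

d=833/2 v_max=49 a_max=7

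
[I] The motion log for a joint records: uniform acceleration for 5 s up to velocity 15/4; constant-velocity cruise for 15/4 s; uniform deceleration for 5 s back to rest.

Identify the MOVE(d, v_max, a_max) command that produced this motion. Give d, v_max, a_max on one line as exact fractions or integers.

a_max = (15/4)/5 = 3/4
d_a = ½·15/4·5 = 75/8; d_c = 15/4·15/4 = 225/16
d = 2·75/8 + 225/16 = 525/16
t_c = 15/4 > 0 so v_max = 15/4

d=525/16 v_max=15/4 a_max=3/4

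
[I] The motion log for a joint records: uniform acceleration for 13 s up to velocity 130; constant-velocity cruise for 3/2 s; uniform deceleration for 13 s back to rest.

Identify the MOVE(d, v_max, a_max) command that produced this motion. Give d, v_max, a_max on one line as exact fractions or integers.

d=1885 v_max=130 a_max=10

a_max = 130/13 = 10
d_a = ½·130·13 = 845; d_c = 130·3/2 = 195
d = 2·845 + 195 = 1885
t_c = 3/2 > 0 ⇒ limit active, v_max = 130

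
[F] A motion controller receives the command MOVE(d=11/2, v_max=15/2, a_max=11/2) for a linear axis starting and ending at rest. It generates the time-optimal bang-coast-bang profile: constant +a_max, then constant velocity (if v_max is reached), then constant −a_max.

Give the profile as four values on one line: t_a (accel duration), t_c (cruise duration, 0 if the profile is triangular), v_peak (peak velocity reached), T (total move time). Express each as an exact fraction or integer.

v_max²/a_max = (15/2)²/(11/2) = 225/22
11/2 < 225/22 ⇒ no cruise
v_peak = √(11/2·11/2) = √(121/4) = 11/2
t_a = (11/2)/(11/2) = 1; t_c = 0
T = 2·1 = 2

t_a=1 t_c=0 v_peak=11/2 T=2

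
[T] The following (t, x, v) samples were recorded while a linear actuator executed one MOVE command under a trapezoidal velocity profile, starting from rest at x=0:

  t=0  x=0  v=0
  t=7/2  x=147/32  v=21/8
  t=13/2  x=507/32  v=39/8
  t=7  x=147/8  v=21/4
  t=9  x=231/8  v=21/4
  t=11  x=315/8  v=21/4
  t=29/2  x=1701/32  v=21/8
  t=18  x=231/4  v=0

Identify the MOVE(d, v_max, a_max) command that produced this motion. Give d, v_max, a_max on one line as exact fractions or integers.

d=231/4 v_max=21/4 a_max=3/4

final state: t=18, x=231/4, v=0 → d = 231/4
a_max = (21/8−0)/(7/2−0) = 3/4
max v = 21/4 over t∈[7,11] → v_max = 21/4
check: 21/4·(7+4) = 231/4 ✓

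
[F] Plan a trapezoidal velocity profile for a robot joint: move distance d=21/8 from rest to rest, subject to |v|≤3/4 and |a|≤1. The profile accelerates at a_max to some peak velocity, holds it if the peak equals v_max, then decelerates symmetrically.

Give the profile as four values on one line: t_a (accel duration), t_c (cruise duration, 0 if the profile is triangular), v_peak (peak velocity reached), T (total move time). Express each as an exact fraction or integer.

t_a=3/4 t_c=11/4 v_peak=3/4 T=17/4

(v_max)²/a_max = (3/4)²/1 = 9/16
21/8 ≥ 9/16 so v_max reached
t_a = (3/4)/1 = 3/4; v_peak = 3/4
d_cruise = 21/8 − 9/16 = 33/16; t_c = (33/16)/(3/4) = 11/4
T = 2·3/4 + 11/4 = 17/4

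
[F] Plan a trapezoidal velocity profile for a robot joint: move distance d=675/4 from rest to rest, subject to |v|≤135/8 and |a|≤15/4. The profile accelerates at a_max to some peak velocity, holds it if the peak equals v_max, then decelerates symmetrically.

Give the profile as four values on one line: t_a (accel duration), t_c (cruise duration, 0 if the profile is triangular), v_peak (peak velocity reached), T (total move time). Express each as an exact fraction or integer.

t_a=9/2 t_c=11/2 v_peak=135/8 T=29/2

vₘ²/aₘ = (135/8)²/(15/4) = 1215/16
675/4 ≥ 1215/16 → trapezoidal
t_a = (135/8)/(15/4) = 9/2; v_peak = 135/8
d_cruise = 675/4 − 1215/16 = 1485/16; t_c = (1485/16)/(135/8) = 11/2
T = 2·9/2 + 11/2 = 29/2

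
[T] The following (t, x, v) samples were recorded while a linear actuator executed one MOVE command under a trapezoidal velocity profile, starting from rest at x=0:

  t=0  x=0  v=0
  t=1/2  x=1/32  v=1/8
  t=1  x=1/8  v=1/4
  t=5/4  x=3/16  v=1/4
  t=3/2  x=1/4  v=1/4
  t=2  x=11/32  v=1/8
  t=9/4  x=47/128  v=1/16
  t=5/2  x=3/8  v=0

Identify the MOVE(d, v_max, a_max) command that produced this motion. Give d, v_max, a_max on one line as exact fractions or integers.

d=3/8 v_max=1/4 a_max=1/4

final state: t=5/2, x=3/8, v=0 → d = 3/8
a_max = (1/8−0)/(1/2−0) = 1/4
max v = 1/4 over t∈[1,3/2] → v_max = 1/4
check: 1/4·(1+1/2) = 3/8 ✓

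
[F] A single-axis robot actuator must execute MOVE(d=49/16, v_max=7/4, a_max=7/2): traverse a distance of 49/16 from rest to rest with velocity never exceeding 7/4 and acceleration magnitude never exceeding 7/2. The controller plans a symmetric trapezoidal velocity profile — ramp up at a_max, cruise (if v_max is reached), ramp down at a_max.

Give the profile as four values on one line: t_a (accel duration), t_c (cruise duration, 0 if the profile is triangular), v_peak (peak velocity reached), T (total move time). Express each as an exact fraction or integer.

t_a=1/2 t_c=5/4 v_peak=7/4 T=9/4

v_max²/a_max = (7/4)²/(7/2) = 7/8
49/16 ≥ 7/8 so v_max reached
t_a = (7/4)/(7/2) = 1/2; v_peak = 7/4
d_cruise = 49/16 − 7/8 = 35/16; t_c = (35/16)/(7/4) = 5/4
T = 2·1/2 + 5/4 = 9/4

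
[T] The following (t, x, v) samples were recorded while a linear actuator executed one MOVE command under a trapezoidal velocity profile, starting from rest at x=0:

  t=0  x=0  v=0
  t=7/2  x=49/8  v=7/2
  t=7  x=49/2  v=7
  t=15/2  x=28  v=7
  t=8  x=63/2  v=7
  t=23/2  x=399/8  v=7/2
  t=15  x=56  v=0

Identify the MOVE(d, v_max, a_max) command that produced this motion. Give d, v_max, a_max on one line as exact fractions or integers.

d=56 v_max=7 a_max=1

final state: t=15, x=56, v=0 → d = 56
a_max = (7/2−0)/(7/2−0) = 1
max v = 7 over t∈[7,8] → v_max = 7
check: 7·(7+1) = 56 ✓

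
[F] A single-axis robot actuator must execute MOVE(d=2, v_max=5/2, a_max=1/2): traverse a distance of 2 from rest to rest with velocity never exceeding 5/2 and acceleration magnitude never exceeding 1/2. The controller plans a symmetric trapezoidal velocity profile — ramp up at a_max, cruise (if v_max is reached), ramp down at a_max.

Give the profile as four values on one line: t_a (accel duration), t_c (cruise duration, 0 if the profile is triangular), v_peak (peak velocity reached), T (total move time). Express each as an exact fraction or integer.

(v_max)²/a_max = (5/2)²/(1/2) = 25/2
2 < 25/2 so t_c = 0
v_peak = √(2·1/2) = √1 = 1
t_a = 1/(1/2) = 2; t_c = 0
T = 2·2 = 4

t_a=2 t_c=0 v_peak=1 T=4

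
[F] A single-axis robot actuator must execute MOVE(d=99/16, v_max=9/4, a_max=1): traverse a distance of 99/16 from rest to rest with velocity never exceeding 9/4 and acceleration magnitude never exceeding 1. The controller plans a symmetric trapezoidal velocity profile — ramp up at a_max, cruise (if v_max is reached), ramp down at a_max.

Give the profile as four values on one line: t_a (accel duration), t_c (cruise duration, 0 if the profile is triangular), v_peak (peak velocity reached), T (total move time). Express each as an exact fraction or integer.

t_a=9/4 t_c=1/2 v_peak=9/4 T=5

(v_max)²/a_max = (9/4)²/1 = 81/16
99/16 ≥ 81/16 ⇒ cruise phase
t_a = (9/4)/1 = 9/4; v_peak = 9/4
d_cruise = 99/16 − 81/16 = 9/8; t_c = (9/8)/(9/4) = 1/2
T = 2·9/4 + 1/2 = 5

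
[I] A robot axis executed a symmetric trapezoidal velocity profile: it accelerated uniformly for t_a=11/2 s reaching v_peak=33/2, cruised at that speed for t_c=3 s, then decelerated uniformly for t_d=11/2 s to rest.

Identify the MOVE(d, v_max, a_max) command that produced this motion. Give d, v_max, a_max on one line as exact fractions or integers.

a_max = (33/2)/(11/2) = 3
d_a = ½·33/2·11/2 = 363/8; d_c = 33/2·3 = 99/2
d = 2·363/8 + 99/2 = 561/4
t_c = 3 > 0 so v_max = 33/2

d=561/4 v_max=33/2 a_max=3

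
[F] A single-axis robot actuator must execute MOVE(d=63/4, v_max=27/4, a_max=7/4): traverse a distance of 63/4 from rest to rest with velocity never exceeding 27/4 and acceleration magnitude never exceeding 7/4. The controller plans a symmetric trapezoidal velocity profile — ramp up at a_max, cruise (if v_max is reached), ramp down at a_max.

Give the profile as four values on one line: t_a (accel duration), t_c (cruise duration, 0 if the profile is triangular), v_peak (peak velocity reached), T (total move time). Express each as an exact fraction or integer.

t_a=3 t_c=0 v_peak=21/4 T=6

vₘ²/aₘ = (27/4)²/(7/4) = 729/28
63/4 < 729/28 so t_c = 0
v_peak = √(63/4·7/4) = √(441/16) = 21/4
t_a = (21/4)/(7/4) = 3; t_c = 0
T = 2·3 = 6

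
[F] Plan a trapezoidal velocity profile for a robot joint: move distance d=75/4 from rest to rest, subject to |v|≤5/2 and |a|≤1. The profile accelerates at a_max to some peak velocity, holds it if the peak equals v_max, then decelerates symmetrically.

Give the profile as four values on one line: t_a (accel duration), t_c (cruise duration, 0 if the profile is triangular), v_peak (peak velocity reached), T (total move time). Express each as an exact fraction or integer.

t_a=5/2 t_c=5 v_peak=5/2 T=10

vₘ²/aₘ = (5/2)²/1 = 25/4
75/4 ≥ 25/4 ⇒ cruise phase
t_a = (5/2)/1 = 5/2; v_peak = 5/2
d_cruise = 75/4 − 25/4 = 25/2; t_c = (25/2)/(5/2) = 5
T = 2·5/2 + 5 = 10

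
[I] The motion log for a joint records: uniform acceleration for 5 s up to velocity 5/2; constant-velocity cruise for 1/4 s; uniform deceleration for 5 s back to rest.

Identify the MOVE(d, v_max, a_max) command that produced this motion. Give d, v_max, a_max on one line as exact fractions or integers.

a_max = (5/2)/5 = 1/2
d_a = ½·5/2·5 = 25/4; d_c = 5/2·1/4 = 5/8
d = 2·25/4 + 5/8 = 105/8
t_c = 1/4 > 0 so v_max = 5/2

d=105/8 v_max=5/2 a_max=1/2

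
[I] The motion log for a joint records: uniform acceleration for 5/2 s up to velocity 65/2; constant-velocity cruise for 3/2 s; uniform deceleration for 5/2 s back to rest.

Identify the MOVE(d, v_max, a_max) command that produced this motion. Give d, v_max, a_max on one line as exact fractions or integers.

d=130 v_max=65/2 a_max=13

a_max = (65/2)/(5/2) = 13
d_a = ½·65/2·5/2 = 325/8; d_c = 65/2·3/2 = 195/4
d = 2·325/8 + 195/4 = 130
t_c = 3/2 > 0 → v_max = v_peak = 65/2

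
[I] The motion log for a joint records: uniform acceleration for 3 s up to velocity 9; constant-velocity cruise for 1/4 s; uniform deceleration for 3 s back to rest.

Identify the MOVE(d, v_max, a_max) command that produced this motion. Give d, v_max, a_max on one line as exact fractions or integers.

d=117/4 v_max=9 a_max=3

a_max = 9/3 = 3
d_a = ½·9·3 = 27/2; d_c = 9·1/4 = 9/4
d = 2·27/2 + 9/4 = 117/4
t_c = 1/4 > 0 ⇒ limit active, v_max = 9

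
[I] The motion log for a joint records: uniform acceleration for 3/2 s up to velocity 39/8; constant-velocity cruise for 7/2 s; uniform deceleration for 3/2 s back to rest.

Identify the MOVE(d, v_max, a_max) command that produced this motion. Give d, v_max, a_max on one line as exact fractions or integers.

d=195/8 v_max=39/8 a_max=13/4

a_max = (39/8)/(3/2) = 13/4
d_a = ½·39/8·3/2 = 117/32; d_c = 39/8·7/2 = 273/16
d = 2·117/32 + 273/16 = 195/8
t_c = 7/2 > 0 ⇒ limit active, v_max = 39/8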